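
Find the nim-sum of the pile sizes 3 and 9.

Nim-sum: 3 ⊕ 9 = 10.

10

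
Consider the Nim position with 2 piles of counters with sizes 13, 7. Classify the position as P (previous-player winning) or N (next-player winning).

N-position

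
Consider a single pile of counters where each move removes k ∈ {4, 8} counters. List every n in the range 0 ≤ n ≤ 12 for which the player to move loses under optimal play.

0, 1, 2, 3, 12

Compute g(0), g(1), … for moves {4, 8}:
g(0) = mex{} = 0
g(1) = mex{} = 0
g(2) = mex{} = 0
g(3) = mex{} = 0
g(4) = mex{0} = 1
g(5) = mex{0} = 1
g(6) = mex{0} = 1
g(7) = mex{0} = 1
g(8) = mex{0,1} = 2
g(9) = mex{0,1} = 2
g(10) = mex{0,1} = 2
g(11) = mex{0,1} = 2
g(12) = mex{1,2} = 0
The P-positions (g = 0) in 0..12 are 0, 1, 2, 3, 12.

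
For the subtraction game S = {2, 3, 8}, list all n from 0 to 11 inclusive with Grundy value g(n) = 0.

0, 1, 5, 6, 10, 11

Build the Grundy sequence with g(k) = mex{g(k−s) : s ∈ {2, 3, 8}, s ≤ k}:
k:     0  1  2  3  4  5  6  7  8  9 10 11
g(k):  0  0  1  1  2  0  0  1  1  2  0  0
The P-positions (g = 0) in 0..11 are 0, 1, 5, 6, 10, 11.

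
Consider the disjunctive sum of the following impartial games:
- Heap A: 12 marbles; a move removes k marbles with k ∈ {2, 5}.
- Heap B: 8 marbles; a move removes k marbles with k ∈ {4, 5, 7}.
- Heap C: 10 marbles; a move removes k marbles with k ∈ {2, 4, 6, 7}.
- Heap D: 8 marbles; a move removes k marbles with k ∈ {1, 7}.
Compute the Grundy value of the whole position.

Build the Grundy sequence for heap A with g(k) = mex{g(k−s) : s ∈ {2, 5}, s ≤ k}:
k:     0  1  2  3  4  5  6  7  8  9 10 11 12
g(k):  0  0  1  1  0  2  1  0  0  1  1  0  2
So g(12) = 2.
Grundy values for heap B (subtraction set {4, 5, 7}):
k:     0  1  2  3  4  5  6  7  8
g(k):  0  0  0  0  1  1  1  1  2
So g(8) = 2.
For heap C, compute g(0), g(1), … with moves {2, 4, 6, 7}:
g(0) = mex{} = 0
g(1) = mex{} = 0
g(2) = mex{0} = 1
g(3) = mex{0} = 1
g(4) = mex{0,1} = 2
g(5) = mex{0,1} = 2
g(6) = mex{0,1,2} = 3
g(7) = mex{0,1,2} = 3
g(8) = mex{0,1,2,3} = 4
g(9) = mex{1,2,3} = 0
g(10) = mex{1,2,3,4} = 0
So g(10) = 0.
Build the Grundy sequence for heap D with g(k) = mex{g(k−s) : s ∈ {1, 7}, s ≤ k}:
g(0) = mex{} = 0
g(1) = mex{0} = 1
g(2) = mex{1} = 0
g(3) = mex{0} = 1
g(4) = mex{1} = 0
g(5) = mex{0} = 1
g(6) = mex{1} = 0
g(7) = mex{0} = 1
g(8) = mex{1} = 0
So g(8) = 0.
By the Sprague-Grundy theorem, the Grundy value of a sum of independent games is the XOR of the component values.
Combined value = 2 XOR 2 XOR 0 XOR 0 = 0.

0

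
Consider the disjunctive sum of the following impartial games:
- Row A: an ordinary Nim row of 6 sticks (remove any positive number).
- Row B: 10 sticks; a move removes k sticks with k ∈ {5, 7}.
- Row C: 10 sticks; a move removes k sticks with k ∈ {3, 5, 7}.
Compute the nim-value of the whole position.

Row A is a plain Nim row of size 6, so its Grundy value is 6.
Grundy values for row B (subtraction set {5, 7}):
k:     0  1  2  3  4  5  6  7  8  9 10
g(k):  0  0  0  0  0  1  1  1  1  1  2
So g(10) = 2.
For row C, compute g(0), g(1), … with moves {3, 5, 7}:
g(0) = mex{} = 0
g(1) = mex{} = 0
g(2) = mex{} = 0
g(3) = mex{0} = 1
g(4) = mex{0} = 1
g(5) = mex{0} = 1
g(6) = mex{0,1} = 2
g(7) = mex{0,1} = 2
g(8) = mex{0,1} = 2
g(9) = mex{0,1,2} = 3
g(10) = mex{1,2} = 0
So g(10) = 0.
By the Sprague-Grundy theorem, the Grundy value of a sum of independent games is the XOR of the component values.
Combined value = 6 XOR 2 XOR 0 = 4.

4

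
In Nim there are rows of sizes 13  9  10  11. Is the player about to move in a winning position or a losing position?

Winning position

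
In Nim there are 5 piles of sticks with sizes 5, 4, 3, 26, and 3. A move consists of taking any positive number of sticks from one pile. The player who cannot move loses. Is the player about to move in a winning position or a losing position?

Winning position

In binary:
  00101  (5)
  00100  (4)
  00011  (3)
  11010  (26)
  00011  (3)
  -----
  11011  (27)
The nim-sum is 27 ≠ 0, so this is an N-position: the player to move can win.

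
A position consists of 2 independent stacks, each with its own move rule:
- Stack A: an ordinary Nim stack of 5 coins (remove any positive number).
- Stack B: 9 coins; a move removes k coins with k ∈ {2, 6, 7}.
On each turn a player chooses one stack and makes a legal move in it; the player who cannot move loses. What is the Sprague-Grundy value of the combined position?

Stack A is a plain Nim stack of size 5, so its Grundy value is 5.
Build the Grundy sequence for stack B with g(k) = mex{g(k−s) : s ∈ {2, 6, 7}, s ≤ k}:
g(0) = mex{} = 0
g(1) = mex{} = 0
g(2) = mex{0} = 1
g(3) = mex{0} = 1
g(4) = mex{1} = 0
g(5) = mex{1} = 0
g(6) = mex{0} = 1
g(7) = mex{0} = 1
g(8) = mex{0,1} = 2
g(9) = mex{1} = 0
So g(9) = 0.
By the Sprague-Grundy theorem, the Grundy value of a sum of independent games is the XOR of the component values.
Combined value = 5 ⊕ 0 = 5.

5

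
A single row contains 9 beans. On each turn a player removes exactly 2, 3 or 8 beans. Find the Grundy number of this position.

Build the Grundy sequence with g(k) = mex{g(k−s) : s ∈ {2, 3, 8}, s ≤ k}:
g(0) = mex{} = 0
g(1) = mex{} = 0
g(2) = mex{0} = 1
g(3) = mex{0} = 1
g(4) = mex{0,1} = 2
g(5) = mex{1} = 0
g(6) = mex{1,2} = 0
g(7) = mex{0,2} = 1
g(8) = mex{0} = 1
g(9) = mex{0,1} = 2
So g(9) = 2.

2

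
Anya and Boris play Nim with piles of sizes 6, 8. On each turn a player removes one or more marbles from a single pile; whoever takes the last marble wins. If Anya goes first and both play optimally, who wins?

Nim-sum: 6 ^ 8 = 14.
The nim-sum is 14 ≠ 0, so this is an N-position: the player to move can win; Anya has a winning move.

Anya wins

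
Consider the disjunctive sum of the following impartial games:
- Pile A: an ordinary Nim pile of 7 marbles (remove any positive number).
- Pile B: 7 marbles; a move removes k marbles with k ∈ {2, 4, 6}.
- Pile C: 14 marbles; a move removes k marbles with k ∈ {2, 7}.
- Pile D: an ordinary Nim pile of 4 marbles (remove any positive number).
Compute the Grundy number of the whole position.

0

Pile A is a plain Nim pile of size 7, so its Grundy value is 7.
Grundy values for pile B (subtraction set {2, 4, 6}):
k:     0  1  2  3  4  5  6  7
g(k):  0  0  1  1  2  2  3  3
So g(7) = 3.
For pile C, compute g(0), g(1), … with moves {2, 7}:
k:     0  1  2  3  4  5  6  7  8  9 10 11 12 13 14
g(k):  0  0  1  1  0  0  1  1  2  0  0  1  1  0  0
So g(14) = 0.
Pile D is a plain Nim pile of size 4, so its Grundy value is 4.
By the Sprague-Grundy theorem, the Grundy value of a sum of independent games is the XOR of the component values.
Combined value = 7 XOR 3 XOR 0 XOR 4 = 0.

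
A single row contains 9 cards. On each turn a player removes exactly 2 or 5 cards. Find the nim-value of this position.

1

Grundy values for subtraction set {2, 5}:
k:     0  1  2  3  4  5  6  7  8  9
g(k):  0  0  1  1  0  2  1  0  0  1
So g(9) = 1.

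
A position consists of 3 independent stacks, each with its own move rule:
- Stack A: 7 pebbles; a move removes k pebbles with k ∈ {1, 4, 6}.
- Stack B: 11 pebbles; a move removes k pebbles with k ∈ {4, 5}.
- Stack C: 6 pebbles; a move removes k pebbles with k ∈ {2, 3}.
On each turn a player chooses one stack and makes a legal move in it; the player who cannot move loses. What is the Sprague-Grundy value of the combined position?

Grundy values for stack A (subtraction set {1, 4, 6}):
g(0) = mex{} = 0
g(1) = mex{0} = 1
g(2) = mex{1} = 0
g(3) = mex{0} = 1
g(4) = mex{0,1} = 2
g(5) = mex{1,2} = 0
g(6) = mex{0} = 1
g(7) = mex{1} = 0
So g(7) = 0.
Grundy values for stack B (subtraction set {4, 5}):
k:     0  1  2  3  4  5  6  7  8  9 10 11
g(k):  0  0  0  0  1  1  1  1  2  0  0  0
So g(11) = 0.
Build the Grundy sequence for stack C with g(k) = mex{g(k−s) : s ∈ {2, 3}, s ≤ k}:
k:     0  1  2  3  4  5  6
g(k):  0  0  1  1  2  0  0
So g(6) = 0.
By the Sprague-Grundy theorem, the Grundy value of a sum of independent games is the XOR of the component values.
Combined value = 0 ⊕ 0 ⊕ 0 = 0.

0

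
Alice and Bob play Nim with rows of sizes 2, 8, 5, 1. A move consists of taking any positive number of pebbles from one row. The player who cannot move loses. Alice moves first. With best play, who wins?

Alice wins

Nim-sum: 2 ⊕ 8 ⊕ 5 ⊕ 1 = 14.
The nim-sum is 14 ≠ 0, so this is an N-position: the player to move can win; Alice has a winning move.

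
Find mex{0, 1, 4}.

The values 0, 1 are all present; 2 is the first non-negative integer missing from the set.

2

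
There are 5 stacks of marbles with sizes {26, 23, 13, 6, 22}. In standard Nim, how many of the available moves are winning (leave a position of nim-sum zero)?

3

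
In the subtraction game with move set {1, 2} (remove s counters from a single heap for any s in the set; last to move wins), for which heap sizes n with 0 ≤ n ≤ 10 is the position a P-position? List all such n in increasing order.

Grundy values for subtraction set {1, 2}:
g(0) = mex{} = 0
g(1) = mex{0} = 1
g(2) = mex{0,1} = 2
g(3) = mex{1,2} = 0
g(4) = mex{0,2} = 1
g(5) = mex{0,1} = 2
g(6) = mex{1,2} = 0
g(7) = mex{0,2} = 1
g(8) = mex{0,1} = 2
g(9) = mex{1,2} = 0
g(10) = mex{0,2} = 1
The P-positions (g = 0) in 0..10 are 0, 3, 6, 9.

0, 3, 6, 9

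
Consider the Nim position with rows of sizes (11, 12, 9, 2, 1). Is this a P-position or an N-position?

N-position

Nim-sum: 11 ^ 12 ^ 9 ^ 2 ^ 1 = 13.
The nim-sum is 13 ≠ 0, so this is an N-position: the player to move can win.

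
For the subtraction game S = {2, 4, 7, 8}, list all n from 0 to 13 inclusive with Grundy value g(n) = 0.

0, 1, 6, 11, 12

Grundy values for subtraction set {2, 4, 7, 8}:
k:     0  1  2  3  4  5  6  7  8  9 10 11 12 13
g(k):  0  0  1  1  2  2  0  3  1  4  2  0  0  1
The P-positions (g = 0) in 0..13 are 0, 1, 6, 11, 12.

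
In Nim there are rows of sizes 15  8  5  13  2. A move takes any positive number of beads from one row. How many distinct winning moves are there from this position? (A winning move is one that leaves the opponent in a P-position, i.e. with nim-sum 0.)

3

Nim-sum: 15 XOR 8 XOR 5 XOR 13 XOR 2 = 13.
The overall nim-sum is X = 13. A row of size p has a winning move iff p XOR X < p (reduce it to p XOR X).
  15: 15 XOR 13 = 2 < 15 — winning move (to 2).
  8: 8 XOR 13 = 5 < 8 — winning move (to 5).
  5: 5 XOR 13 = 8 ≥ 5 — no move.
  13: 13 XOR 13 = 0 < 13 — winning move (to 0).
  2: 2 XOR 13 = 15 ≥ 2 — no move.
That gives 3 winning moves.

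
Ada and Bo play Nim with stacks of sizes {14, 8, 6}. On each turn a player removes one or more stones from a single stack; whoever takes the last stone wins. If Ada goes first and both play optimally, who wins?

Compute the nim-sum pairwise:
14 ⊕ 8 = 6
6 ⊕ 6 = 0
The nim-sum is 0, so this is a P-position: the player to move is in a losing position under optimal play; Ada is about to move from it and so loses — Bo wins.

Bo wins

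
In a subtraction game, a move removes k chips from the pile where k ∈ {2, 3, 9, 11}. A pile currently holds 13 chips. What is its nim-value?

0

Grundy values for subtraction set {2, 3, 9, 11}:
k:     0  1  2  3  4  5  6  7  8  9 10 11 12 13
g(k):  0  0  1  1  2  0  0  1  1  2  2  3  3  0
So g(13) = 0.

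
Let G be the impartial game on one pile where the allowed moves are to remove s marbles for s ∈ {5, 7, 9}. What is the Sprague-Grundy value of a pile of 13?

Grundy values for subtraction set {5, 7, 9}:
g(0) = mex{} = 0
g(1) = mex{} = 0
g(2) = mex{} = 0
g(3) = mex{} = 0
g(4) = mex{} = 0
g(5) = mex{0} = 1
g(6) = mex{0} = 1
g(7) = mex{0} = 1
g(8) = mex{0} = 1
g(9) = mex{0} = 1
g(10) = mex{0,1} = 2
g(11) = mex{0,1} = 2
g(12) = mex{0,1} = 2
g(13) = mex{0,1} = 2
So g(13) = 2.

2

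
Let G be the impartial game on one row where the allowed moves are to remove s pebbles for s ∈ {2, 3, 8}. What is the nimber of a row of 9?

Compute g(0), g(1), … for moves {2, 3, 8}:
k:     0  1  2  3  4  5  6  7  8  9
g(k):  0  0  1  1  2  0  0  1  1  2
So g(9) = 2.

2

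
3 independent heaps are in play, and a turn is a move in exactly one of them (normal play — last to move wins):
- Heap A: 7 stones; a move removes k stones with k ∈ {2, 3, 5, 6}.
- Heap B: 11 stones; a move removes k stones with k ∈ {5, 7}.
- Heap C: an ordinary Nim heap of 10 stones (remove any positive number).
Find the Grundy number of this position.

For heap A, compute g(0), g(1), … with moves {2, 3, 5, 6}:
g(0) = mex{} = 0
g(1) = mex{} = 0
g(2) = mex{0} = 1
g(3) = mex{0} = 1
g(4) = mex{0,1} = 2
g(5) = mex{0,1} = 2
g(6) = mex{0,1,2} = 3
g(7) = mex{0,1,2} = 3
So g(7) = 3.
Build the Grundy sequence for heap B with g(k) = mex{g(k−s) : s ∈ {5, 7}, s ≤ k}:
g(0) = mex{} = 0
g(1) = mex{} = 0
g(2) = mex{} = 0
g(3) = mex{} = 0
g(4) = mex{} = 0
g(5) = mex{0} = 1
g(6) = mex{0} = 1
g(7) = mex{0} = 1
g(8) = mex{0} = 1
g(9) = mex{0} = 1
g(10) = mex{0,1} = 2
g(11) = mex{0,1} = 2
So g(11) = 2.
Heap C is a plain Nim heap of size 10, so its Grundy value is 10.
By the Sprague-Grundy theorem, the Grundy value of a sum of independent games is the XOR of the component values.
Combined value = 3 ⊕ 2 ⊕ 10 = 11.

11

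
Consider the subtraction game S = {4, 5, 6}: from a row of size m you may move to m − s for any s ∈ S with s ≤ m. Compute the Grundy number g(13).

Compute g(0), g(1), … for moves {4, 5, 6}:
g(0) = mex{} = 0
g(1) = mex{} = 0
g(2) = mex{} = 0
g(3) = mex{} = 0
g(4) = mex{0} = 1
g(5) = mex{0} = 1
g(6) = mex{0} = 1
g(7) = mex{0} = 1
g(8) = mex{0,1} = 2
g(9) = mex{0,1} = 2
g(10) = mex{1} = 0
g(11) = mex{1} = 0
g(12) = mex{1,2} = 0
g(13) = mex{1,2} = 0
So g(13) = 0.

0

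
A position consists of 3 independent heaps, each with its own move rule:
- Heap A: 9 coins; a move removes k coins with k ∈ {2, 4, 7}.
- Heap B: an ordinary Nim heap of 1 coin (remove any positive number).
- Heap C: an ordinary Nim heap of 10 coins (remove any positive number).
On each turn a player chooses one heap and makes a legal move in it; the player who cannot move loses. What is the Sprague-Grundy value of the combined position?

11

Build the Grundy sequence for heap A with g(k) = mex{g(k−s) : s ∈ {2, 4, 7}, s ≤ k}:
g(0) = mex{} = 0
g(1) = mex{} = 0
g(2) = mex{0} = 1
g(3) = mex{0} = 1
g(4) = mex{0,1} = 2
g(5) = mex{0,1} = 2
g(6) = mex{1,2} = 0
g(7) = mex{0,1,2} = 3
g(8) = mex{0,2} = 1
g(9) = mex{1,2,3} = 0
So g(9) = 0.
Heap B is a plain Nim heap of size 1, so its Grundy value is 1.
Heap C is a plain Nim heap of size 10, so its Grundy value is 10.
By the Sprague-Grundy theorem, the Grundy value of a sum of independent games is the XOR of the component values.
Combined value = 0 XOR 1 XOR 10 = 11.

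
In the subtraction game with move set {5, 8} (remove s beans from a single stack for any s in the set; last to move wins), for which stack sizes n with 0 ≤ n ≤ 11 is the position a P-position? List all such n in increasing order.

0, 1, 2, 3, 4

Grundy values for subtraction set {5, 8}:
k:     0  1  2  3  4  5  6  7  8  9 10 11
g(k):  0  0  0  0  0  1  1  1  1  1  2  2
The P-positions (g = 0) in 0..11 are 0, 1, 2, 3, 4.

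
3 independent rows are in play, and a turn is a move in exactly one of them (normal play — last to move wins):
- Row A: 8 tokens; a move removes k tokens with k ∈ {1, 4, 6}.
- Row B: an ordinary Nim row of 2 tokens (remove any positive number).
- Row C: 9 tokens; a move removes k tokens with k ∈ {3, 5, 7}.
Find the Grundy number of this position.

0

Build the Grundy sequence for row A with g(k) = mex{g(k−s) : s ∈ {1, 4, 6}, s ≤ k}:
g(0) = mex{} = 0
g(1) = mex{0} = 1
g(2) = mex{1} = 0
g(3) = mex{0} = 1
g(4) = mex{0,1} = 2
g(5) = mex{1,2} = 0
g(6) = mex{0} = 1
g(7) = mex{1} = 0
g(8) = mex{0,2} = 1
So g(8) = 1.
Row B is a plain Nim row of size 2, so its Grundy value is 2.
Build the Grundy sequence for row C with g(k) = mex{g(k−s) : s ∈ {3, 5, 7}, s ≤ k}:
g(0) = mex{} = 0
g(1) = mex{} = 0
g(2) = mex{} = 0
g(3) = mex{0} = 1
g(4) = mex{0} = 1
g(5) = mex{0} = 1
g(6) = mex{0,1} = 2
g(7) = mex{0,1} = 2
g(8) = mex{0,1} = 2
g(9) = mex{0,1,2} = 3
So g(9) = 3.
The value of a disjunctive sum is the nim-sum of the parts.
Combined value = 1 ⊕ 2 ⊕ 3 = 0.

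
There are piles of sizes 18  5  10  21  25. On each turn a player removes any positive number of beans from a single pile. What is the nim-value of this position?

17

Bitwise XOR of the heap sizes:
  10010  (18)
  00101  (5)
  01010  (10)
  10101  (21)
  11001  (25)
  -----
  10001  (17)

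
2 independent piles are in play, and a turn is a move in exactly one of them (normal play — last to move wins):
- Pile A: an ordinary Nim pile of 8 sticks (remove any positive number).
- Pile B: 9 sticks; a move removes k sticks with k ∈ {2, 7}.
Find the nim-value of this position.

Pile A is a plain Nim pile of size 8, so its Grundy value is 8.
Build the Grundy sequence for pile B with g(k) = mex{g(k−s) : s ∈ {2, 7}, s ≤ k}:
g(0) = mex{} = 0
g(1) = mex{} = 0
g(2) = mex{0} = 1
g(3) = mex{0} = 1
g(4) = mex{1} = 0
g(5) = mex{1} = 0
g(6) = mex{0} = 1
g(7) = mex{0} = 1
g(8) = mex{0,1} = 2
g(9) = mex{1} = 0
So g(9) = 0.
The value of a disjunctive sum is the nim-sum of the parts.
Combined value = 8 XOR 0 = 8.

8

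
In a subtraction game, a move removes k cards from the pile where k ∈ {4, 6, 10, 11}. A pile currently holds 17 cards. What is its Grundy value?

0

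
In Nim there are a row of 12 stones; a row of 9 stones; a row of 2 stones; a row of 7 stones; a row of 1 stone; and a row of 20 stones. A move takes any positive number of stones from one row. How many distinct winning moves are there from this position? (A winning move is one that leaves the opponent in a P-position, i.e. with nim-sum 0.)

Bitwise XOR of the heap sizes:
  01100  (12)
  01001  (9)
  00010  (2)
  00111  (7)
  00001  (1)
  10100  (20)
  -----
  10101  (21)
The overall nim-sum is X = 21. A row of size p has a winning move iff p XOR X < p (reduce it to p XOR X).
  12: 12 XOR 21 = 25 ≥ 12 — no move.
  9: 9 XOR 21 = 28 ≥ 9 — no move.
  2: 2 XOR 21 = 23 ≥ 2 — no move.
  7: 7 XOR 21 = 18 ≥ 7 — no move.
  1: 1 XOR 21 = 20 ≥ 1 — no move.
  20: 20 XOR 21 = 1 < 20 — winning move (to 1).
That gives 1 winning move.

1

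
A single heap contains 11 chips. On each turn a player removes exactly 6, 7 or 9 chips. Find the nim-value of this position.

1

Compute g(0), g(1), … for moves {6, 7, 9}:
g(0) = mex{} = 0
g(1) = mex{} = 0
g(2) = mex{} = 0
g(3) = mex{} = 0
g(4) = mex{} = 0
g(5) = mex{} = 0
g(6) = mex{0} = 1
g(7) = mex{0} = 1
g(8) = mex{0} = 1
g(9) = mex{0} = 1
g(10) = mex{0} = 1
g(11) = mex{0} = 1
So g(11) = 1.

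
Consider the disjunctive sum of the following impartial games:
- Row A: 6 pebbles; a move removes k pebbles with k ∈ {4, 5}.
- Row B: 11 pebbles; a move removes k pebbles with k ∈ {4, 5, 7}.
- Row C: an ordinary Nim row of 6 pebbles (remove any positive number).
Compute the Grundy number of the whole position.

7

Grundy values for row A (subtraction set {4, 5}):
k:     0  1  2  3  4  5  6
g(k):  0  0  0  0  1  1  1
So g(6) = 1.
Grundy values for row B (subtraction set {4, 5, 7}):
k:     0  1  2  3  4  5  6  7  8  9 10 11
g(k):  0  0  0  0  1  1  1  1  2  2  2  0
So g(11) = 0.
Row C is a plain Nim row of size 6, so its Grundy value is 6.
By the Sprague-Grundy theorem, the Grundy value of a sum of independent games is the XOR of the component values.
Combined value = 1 ⊕ 0 ⊕ 6 = 7.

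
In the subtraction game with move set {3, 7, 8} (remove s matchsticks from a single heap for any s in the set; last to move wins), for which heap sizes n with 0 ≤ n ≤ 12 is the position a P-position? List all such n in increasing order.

Build the Grundy sequence with g(k) = mex{g(k−s) : s ∈ {3, 7, 8}, s ≤ k}:
k:     0  1  2  3  4  5  6  7  8  9 10 11 12
g(k):  0  0  0  1  1  1  0  2  2  1  3  0  0
The P-positions (g = 0) in 0..12 are 0, 1, 2, 6, 11, 12.

0, 1, 2, 6, 11, 12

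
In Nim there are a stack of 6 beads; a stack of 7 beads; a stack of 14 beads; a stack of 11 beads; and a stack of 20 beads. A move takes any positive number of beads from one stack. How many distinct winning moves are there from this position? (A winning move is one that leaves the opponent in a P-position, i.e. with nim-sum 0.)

Compute the nim-sum pairwise:
6 ^ 7 = 1
1 ^ 14 = 15
15 ^ 11 = 4
4 ^ 20 = 16
The overall nim-sum is X = 16. A stack of size p has a winning move iff p XOR X < p (reduce it to p XOR X).
  6: 6 XOR 16 = 22 ≥ 6 — no move.
  7: 7 XOR 16 = 23 ≥ 7 — no move.
  14: 14 XOR 16 = 30 ≥ 14 — no move.
  11: 11 XOR 16 = 27 ≥ 11 — no move.
  20: 20 XOR 16 = 4 < 20 — winning move (to 4).
That gives 1 winning move.

1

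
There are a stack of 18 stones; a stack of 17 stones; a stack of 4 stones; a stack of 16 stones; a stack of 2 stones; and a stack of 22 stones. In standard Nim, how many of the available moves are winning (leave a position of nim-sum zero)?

3

Write each in binary and XOR column by column:
  10010  (18)
  10001  (17)
  00100  (4)
  10000  (16)
  00010  (2)
  10110  (22)
  -----
  00011  (3)
The overall nim-sum is X = 3. A stack of size p has a winning move iff p XOR X < p (reduce it to p XOR X).
  18: 18 XOR 3 = 17 < 18 — winning move (to 17).
  17: 17 XOR 3 = 18 ≥ 17 — no move.
  4: 4 XOR 3 = 7 ≥ 4 — no move.
  16: 16 XOR 3 = 19 ≥ 16 — no move.
  2: 2 XOR 3 = 1 < 2 — winning move (to 1).
  22: 22 XOR 3 = 21 < 22 — winning move (to 21).
That gives 3 winning moves.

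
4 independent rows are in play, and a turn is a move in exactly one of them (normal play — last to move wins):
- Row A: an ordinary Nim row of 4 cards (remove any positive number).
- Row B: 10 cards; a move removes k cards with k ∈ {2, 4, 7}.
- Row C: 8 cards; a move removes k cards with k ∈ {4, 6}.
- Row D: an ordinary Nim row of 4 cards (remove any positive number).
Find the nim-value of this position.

Row A is a plain Nim row of size 4, so its Grundy value is 4.
Build the Grundy sequence for row B with g(k) = mex{g(k−s) : s ∈ {2, 4, 7}, s ≤ k}:
g(0) = mex{} = 0
g(1) = mex{} = 0
g(2) = mex{0} = 1
g(3) = mex{0} = 1
g(4) = mex{0,1} = 2
g(5) = mex{0,1} = 2
g(6) = mex{1,2} = 0
g(7) = mex{0,1,2} = 3
g(8) = mex{0,2} = 1
g(9) = mex{1,2,3} = 0
g(10) = mex{0,1} = 2
So g(10) = 2.
Build the Grundy sequence for row C with g(k) = mex{g(k−s) : s ∈ {4, 6}, s ≤ k}:
g(0) = mex{} = 0
g(1) = mex{} = 0
g(2) = mex{} = 0
g(3) = mex{} = 0
g(4) = mex{0} = 1
g(5) = mex{0} = 1
g(6) = mex{0} = 1
g(7) = mex{0} = 1
g(8) = mex{0,1} = 2
So g(8) = 2.
Row D is a plain Nim row of size 4, so its Grundy value is 4.
The value of a disjunctive sum is the nim-sum of the parts.
Combined value = 4 XOR 2 XOR 2 XOR 4 = 0.

0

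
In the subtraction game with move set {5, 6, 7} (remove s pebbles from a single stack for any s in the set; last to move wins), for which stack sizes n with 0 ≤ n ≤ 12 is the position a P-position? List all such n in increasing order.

0, 1, 2, 3, 4, 12

Build the Grundy sequence with g(k) = mex{g(k−s) : s ∈ {5, 6, 7}, s ≤ k}:
k:     0  1  2  3  4  5  6  7  8  9 10 11 12
g(k):  0  0  0  0  0  1  1  1  1  1  2  2  0
The P-positions (g = 0) in 0..12 are 0, 1, 2, 3, 4, 12.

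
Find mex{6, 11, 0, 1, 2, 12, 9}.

3

The values 0, 1, 2 are all present; 3 is the first non-negative integer missing from the set.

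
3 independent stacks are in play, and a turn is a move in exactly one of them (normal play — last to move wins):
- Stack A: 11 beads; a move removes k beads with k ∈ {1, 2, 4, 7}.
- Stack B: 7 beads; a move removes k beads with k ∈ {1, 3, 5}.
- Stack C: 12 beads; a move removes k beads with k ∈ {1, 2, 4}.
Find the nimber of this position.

For stack A, compute g(0), g(1), … with moves {1, 2, 4, 7}:
g(0) = mex{} = 0
g(1) = mex{0} = 1
g(2) = mex{0,1} = 2
g(3) = mex{1,2} = 0
g(4) = mex{0,2} = 1
g(5) = mex{0,1} = 2
g(6) = mex{1,2} = 0
g(7) = mex{0,2} = 1
g(8) = mex{0,1} = 2
g(9) = mex{1,2} = 0
g(10) = mex{0,2} = 1
g(11) = mex{0,1} = 2
So g(11) = 2.
For stack B, compute g(0), g(1), … with moves {1, 3, 5}:
g(0) = mex{} = 0
g(1) = mex{0} = 1
g(2) = mex{1} = 0
g(3) = mex{0} = 1
g(4) = mex{1} = 0
g(5) = mex{0} = 1
g(6) = mex{1} = 0
g(7) = mex{0} = 1
So g(7) = 1.
Grundy values for stack C (subtraction set {1, 2, 4}):
k:     0  1  2  3  4  5  6  7  8  9 10 11 12
g(k):  0  1  2  0  1  2  0  1  2  0  1  2  0
So g(12) = 0.
By the Sprague-Grundy theorem, the Grundy value of a sum of independent games is the XOR of the component values.
Combined value = 2 XOR 1 XOR 0 = 3.

3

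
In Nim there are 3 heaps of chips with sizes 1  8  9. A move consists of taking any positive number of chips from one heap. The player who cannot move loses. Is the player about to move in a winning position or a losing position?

Write each in binary and XOR column by column:
  0001  (1)
  1000  (8)
  1001  (9)
  ----
  0000  (0)
The nim-sum is 0, so this is a P-position: the player to move is in a losing position under optimal play.

Losing position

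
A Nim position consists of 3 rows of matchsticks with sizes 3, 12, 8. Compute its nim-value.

Compute the nim-sum pairwise:
3 ^ 12 = 15
15 ^ 8 = 7

7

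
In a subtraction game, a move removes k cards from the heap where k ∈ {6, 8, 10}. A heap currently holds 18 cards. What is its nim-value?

0

Compute g(0), g(1), … for moves {6, 8, 10}:
k:     0  1  2  3  4  5  6  7  8  9 10 11 12 13 14 15 16 17 18
g(k):  0  0  0  0  0  0  1  1  1  1  1  1  2  2  2  2  0  0  0
So g(18) = 0.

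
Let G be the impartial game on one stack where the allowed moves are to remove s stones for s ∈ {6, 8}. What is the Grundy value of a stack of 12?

2

Grundy values for subtraction set {6, 8}:
g(0) = mex{} = 0
g(1) = mex{} = 0
g(2) = mex{} = 0
g(3) = mex{} = 0
g(4) = mex{} = 0
g(5) = mex{} = 0
g(6) = mex{0} = 1
g(7) = mex{0} = 1
g(8) = mex{0} = 1
g(9) = mex{0} = 1
g(10) = mex{0} = 1
g(11) = mex{0} = 1
g(12) = mex{0,1} = 2
So g(12) = 2.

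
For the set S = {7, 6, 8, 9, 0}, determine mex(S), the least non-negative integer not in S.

0 is in the set but 1 is not, so the mex is 1.

1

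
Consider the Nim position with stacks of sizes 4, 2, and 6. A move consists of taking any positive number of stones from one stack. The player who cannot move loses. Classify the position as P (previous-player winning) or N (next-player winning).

P-position

Nim-sum: 4 ⊕ 2 ⊕ 6 = 0.
The nim-sum is 0, so this is a P-position: the player to move is in a losing position under optimal play.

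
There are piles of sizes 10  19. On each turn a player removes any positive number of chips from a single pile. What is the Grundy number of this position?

25

Compute the nim-sum pairwise:
10 ^ 19 = 25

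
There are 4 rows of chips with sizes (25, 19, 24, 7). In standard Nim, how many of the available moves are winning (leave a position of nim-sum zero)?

3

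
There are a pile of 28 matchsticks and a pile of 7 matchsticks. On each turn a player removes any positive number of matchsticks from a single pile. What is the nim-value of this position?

Nim-sum: 28 ⊕ 7 = 27.

27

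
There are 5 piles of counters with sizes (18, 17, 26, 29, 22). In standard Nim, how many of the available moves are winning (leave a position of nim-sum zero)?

5

Nim-sum: 18 XOR 17 XOR 26 XOR 29 XOR 22 = 18.
The overall nim-sum is X = 18. A pile of size p has a winning move iff p XOR X < p (reduce it to p XOR X).
  18: 18 XOR 18 = 0 < 18 — winning move (to 0).
  17: 17 XOR 18 = 3 < 17 — winning move (to 3).
  26: 26 XOR 18 = 8 < 26 — winning move (to 8).
  29: 29 XOR 18 = 15 < 29 — winning move (to 15).
  22: 22 XOR 18 = 4 < 22 — winning move (to 4).
That gives 5 winning moves.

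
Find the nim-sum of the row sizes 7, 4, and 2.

Write each in binary and XOR column by column:
  111  (7)
  100  (4)
  010  (2)
  ---
  001  (1)

1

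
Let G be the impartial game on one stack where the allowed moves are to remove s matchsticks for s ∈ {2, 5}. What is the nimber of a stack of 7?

0

Grundy values for subtraction set {2, 5}:
g(0) = mex{} = 0
g(1) = mex{} = 0
g(2) = mex{0} = 1
g(3) = mex{0} = 1
g(4) = mex{1} = 0
g(5) = mex{0,1} = 2
g(6) = mex{0} = 1
g(7) = mex{1,2} = 0
So g(7) = 0.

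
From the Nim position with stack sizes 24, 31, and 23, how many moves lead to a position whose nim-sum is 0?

3

Bitwise XOR of the heap sizes:
  11000  (24)
  11111  (31)
  10111  (23)
  -----
  10000  (16)
The overall nim-sum is X = 16. A stack of size p has a winning move iff p XOR X < p (reduce it to p XOR X).
  24: 24 XOR 16 = 8 < 24 — winning move (to 8).
  31: 31 XOR 16 = 15 < 31 — winning move (to 15).
  23: 23 XOR 16 = 7 < 23 — winning move (to 7).
That gives 3 winning moves.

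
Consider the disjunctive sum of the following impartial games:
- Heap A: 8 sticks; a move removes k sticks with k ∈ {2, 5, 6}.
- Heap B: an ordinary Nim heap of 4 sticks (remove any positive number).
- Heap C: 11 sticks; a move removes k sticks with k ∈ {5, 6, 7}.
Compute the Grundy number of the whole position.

6

For heap A, compute g(0), g(1), … with moves {2, 5, 6}:
k:     0  1  2  3  4  5  6  7  8
g(k):  0  0  1  1  0  2  1  3  0
So g(8) = 0.
Heap B is a plain Nim heap of size 4, so its Grundy value is 4.
Grundy values for heap C (subtraction set {5, 6, 7}):
g(0) = mex{} = 0
g(1) = mex{} = 0
g(2) = mex{} = 0
g(3) = mex{} = 0
g(4) = mex{} = 0
g(5) = mex{0} = 1
g(6) = mex{0} = 1
g(7) = mex{0} = 1
g(8) = mex{0} = 1
g(9) = mex{0} = 1
g(10) = mex{0,1} = 2
g(11) = mex{0,1} = 2
So g(11) = 2.
The value of a disjunctive sum is the nim-sum of the parts.
Combined value = 0 XOR 4 XOR 2 = 6.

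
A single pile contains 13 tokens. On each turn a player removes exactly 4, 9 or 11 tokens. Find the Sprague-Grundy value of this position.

3

Grundy values for subtraction set {4, 9, 11}:
g(0) = mex{} = 0
g(1) = mex{} = 0
g(2) = mex{} = 0
g(3) = mex{} = 0
g(4) = mex{0} = 1
g(5) = mex{0} = 1
g(6) = mex{0} = 1
g(7) = mex{0} = 1
g(8) = mex{1} = 0
g(9) = mex{0,1} = 2
g(10) = mex{0,1} = 2
g(11) = mex{0,1} = 2
g(12) = mex{0} = 1
g(13) = mex{0,1,2} = 3
So g(13) = 3.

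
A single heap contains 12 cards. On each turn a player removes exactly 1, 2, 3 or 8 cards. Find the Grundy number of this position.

Build the Grundy sequence with g(k) = mex{g(k−s) : s ∈ {1, 2, 3, 8}, s ≤ k}:
k:     0  1  2  3  4  5  6  7  8  9 10 11 12
g(k):  0  1  2  3  0  1  2  3  4  0  1  2  3
So g(12) = 3.

3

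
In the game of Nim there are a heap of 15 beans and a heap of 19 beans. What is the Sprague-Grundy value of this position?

Compute the nim-sum pairwise:
15 ^ 19 = 28

28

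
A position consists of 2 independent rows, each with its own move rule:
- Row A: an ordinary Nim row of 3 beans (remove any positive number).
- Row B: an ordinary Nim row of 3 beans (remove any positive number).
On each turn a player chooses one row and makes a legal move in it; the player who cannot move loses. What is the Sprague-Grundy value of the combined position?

Row A is a plain Nim row of size 3, so its Grundy value is 3.
Row B is a plain Nim row of size 3, so its Grundy value is 3.
The value of a disjunctive sum is the nim-sum of the parts.
Combined value = 3 XOR 3 = 0.

0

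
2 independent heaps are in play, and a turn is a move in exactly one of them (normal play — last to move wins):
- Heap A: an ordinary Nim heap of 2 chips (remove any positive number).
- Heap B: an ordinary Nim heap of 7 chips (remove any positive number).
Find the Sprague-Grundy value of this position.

5

Heap A is a plain Nim heap of size 2, so its Grundy value is 2.
Heap B is a plain Nim heap of size 7, so its Grundy value is 7.
The value of a disjunctive sum is the nim-sum of the parts.
Combined value = 2 XOR 7 = 5.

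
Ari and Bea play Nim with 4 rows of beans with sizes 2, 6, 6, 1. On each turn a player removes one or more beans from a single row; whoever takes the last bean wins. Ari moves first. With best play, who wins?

Nim-sum: 2 XOR 6 XOR 6 XOR 1 = 3.
The nim-sum is 3 ≠ 0, so this is an N-position: the player to move can win; Ari has a winning move.

Ari wins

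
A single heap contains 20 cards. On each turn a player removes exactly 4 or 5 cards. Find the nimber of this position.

Build the Grundy sequence with g(k) = mex{g(k−s) : s ∈ {4, 5}, s ≤ k}:
k:     0  1  2  3  4  5  6  7  8  9 10 11 12 13 14 15 16 17 18 19 20
g(k):  0  0  0  0  1  1  1  1  2  0  0  0  0  1  1  1  1  2  0  0  0
So g(20) = 0.

0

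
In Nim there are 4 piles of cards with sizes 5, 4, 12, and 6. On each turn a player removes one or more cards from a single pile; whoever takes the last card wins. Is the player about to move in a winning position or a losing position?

Winning position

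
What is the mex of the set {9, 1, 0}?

2

The values 0, 1 are all present; 2 is the first non-negative integer missing from the set.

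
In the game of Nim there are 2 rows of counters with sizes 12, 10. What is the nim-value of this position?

6

Compute the nim-sum pairwise:
12 ⊕ 10 = 6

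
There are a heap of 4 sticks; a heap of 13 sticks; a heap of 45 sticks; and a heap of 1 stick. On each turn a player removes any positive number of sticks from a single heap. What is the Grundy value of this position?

Compute the nim-sum pairwise:
4 ⊕ 13 = 9
9 ⊕ 45 = 36
36 ⊕ 1 = 37

37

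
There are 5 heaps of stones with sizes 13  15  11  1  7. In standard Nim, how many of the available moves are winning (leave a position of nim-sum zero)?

Nim-sum: 13 ^ 15 ^ 11 ^ 1 ^ 7 = 15.
The overall nim-sum is X = 15. A heap of size p has a winning move iff p XOR X < p (reduce it to p XOR X).
  13: 13 XOR 15 = 2 < 13 — winning move (to 2).
  15: 15 XOR 15 = 0 < 15 — winning move (to 0).
  11: 11 XOR 15 = 4 < 11 — winning move (to 4).
  1: 1 XOR 15 = 14 ≥ 1 — no move.
  7: 7 XOR 15 = 8 ≥ 7 — no move.
That gives 3 winning moves.

3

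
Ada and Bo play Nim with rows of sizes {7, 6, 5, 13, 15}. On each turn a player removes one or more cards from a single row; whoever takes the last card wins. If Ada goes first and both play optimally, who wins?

Ada wins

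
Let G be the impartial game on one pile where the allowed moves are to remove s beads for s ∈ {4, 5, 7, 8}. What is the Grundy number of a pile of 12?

Grundy values for subtraction set {4, 5, 7, 8}:
g(0) = mex{} = 0
g(1) = mex{} = 0
g(2) = mex{} = 0
g(3) = mex{} = 0
g(4) = mex{0} = 1
g(5) = mex{0} = 1
g(6) = mex{0} = 1
g(7) = mex{0} = 1
g(8) = mex{0,1} = 2
g(9) = mex{0,1} = 2
g(10) = mex{0,1} = 2
g(11) = mex{0,1} = 2
g(12) = mex{1,2} = 0
So g(12) = 0.

0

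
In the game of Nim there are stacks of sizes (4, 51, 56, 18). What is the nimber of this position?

Nim-sum: 4 ⊕ 51 ⊕ 56 ⊕ 18 = 29.

29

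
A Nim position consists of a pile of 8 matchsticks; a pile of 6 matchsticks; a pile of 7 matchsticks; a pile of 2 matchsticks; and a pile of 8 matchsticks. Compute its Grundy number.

Nim-sum: 8 XOR 6 XOR 7 XOR 2 XOR 8 = 3.

3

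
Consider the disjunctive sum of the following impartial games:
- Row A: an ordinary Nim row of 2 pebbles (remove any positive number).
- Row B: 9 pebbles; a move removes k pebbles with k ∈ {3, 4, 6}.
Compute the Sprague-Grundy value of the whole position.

2

Row A is a plain Nim row of size 2, so its Grundy value is 2.
For row B, compute g(0), g(1), … with moves {3, 4, 6}:
g(0) = mex{} = 0
g(1) = mex{} = 0
g(2) = mex{} = 0
g(3) = mex{0} = 1
g(4) = mex{0} = 1
g(5) = mex{0} = 1
g(6) = mex{0,1} = 2
g(7) = mex{0,1} = 2
g(8) = mex{0,1} = 2
g(9) = mex{1,2} = 0
So g(9) = 0.
By the Sprague-Grundy theorem, the Grundy value of a sum of independent games is the XOR of the component values.
Combined value = 2 ⊕ 0 = 2.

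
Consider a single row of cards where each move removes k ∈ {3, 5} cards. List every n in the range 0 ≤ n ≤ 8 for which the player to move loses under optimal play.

0, 1, 2, 8

Compute g(0), g(1), … for moves {3, 5}:
g(0) = mex{} = 0
g(1) = mex{} = 0
g(2) = mex{} = 0
g(3) = mex{0} = 1
g(4) = mex{0} = 1
g(5) = mex{0} = 1
g(6) = mex{0,1} = 2
g(7) = mex{0,1} = 2
g(8) = mex{1} = 0
The P-positions (g = 0) in 0..8 are 0, 1, 2, 8.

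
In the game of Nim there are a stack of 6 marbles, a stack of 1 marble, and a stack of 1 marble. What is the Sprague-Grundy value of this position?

6

In binary:
  110  (6)
  001  (1)
  001  (1)
  ---
  110  (6)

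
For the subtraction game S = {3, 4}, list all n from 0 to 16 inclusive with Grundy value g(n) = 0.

0, 1, 2, 7, 8, 9, 14, 15, 16

Grundy values for subtraction set {3, 4}:
k:     0  1  2  3  4  5  6  7  8  9 10 11 12 13 14 15 16
g(k):  0  0  0  1  1  1  2  0  0  0  1  1  1  2  0  0  0
The P-positions (g = 0) in 0..16 are 0, 1, 2, 7, 8, 9, 14, 15, 16.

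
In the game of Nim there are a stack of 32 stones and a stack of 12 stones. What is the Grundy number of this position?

44

Nim-sum: 32 ⊕ 12 = 44.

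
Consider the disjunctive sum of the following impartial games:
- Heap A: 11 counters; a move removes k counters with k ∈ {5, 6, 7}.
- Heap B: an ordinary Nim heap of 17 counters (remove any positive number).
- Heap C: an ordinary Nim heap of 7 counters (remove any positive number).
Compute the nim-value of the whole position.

20

For heap A, compute g(0), g(1), … with moves {5, 6, 7}:
g(0) = mex{} = 0
g(1) = mex{} = 0
g(2) = mex{} = 0
g(3) = mex{} = 0
g(4) = mex{} = 0
g(5) = mex{0} = 1
g(6) = mex{0} = 1
g(7) = mex{0} = 1
g(8) = mex{0} = 1
g(9) = mex{0} = 1
g(10) = mex{0,1} = 2
g(11) = mex{0,1} = 2
So g(11) = 2.
Heap B is a plain Nim heap of size 17, so its Grundy value is 17.
Heap C is a plain Nim heap of size 7, so its Grundy value is 7.
The value of a disjunctive sum is the nim-sum of the parts.
Combined value = 2 ⊕ 17 ⊕ 7 = 20.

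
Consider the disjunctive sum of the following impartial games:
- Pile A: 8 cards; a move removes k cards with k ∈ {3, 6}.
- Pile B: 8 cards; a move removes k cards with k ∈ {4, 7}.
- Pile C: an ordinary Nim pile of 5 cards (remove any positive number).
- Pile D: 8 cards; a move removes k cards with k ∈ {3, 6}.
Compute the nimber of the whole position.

Build the Grundy sequence for pile A with g(k) = mex{g(k−s) : s ∈ {3, 6}, s ≤ k}:
g(0) = mex{} = 0
g(1) = mex{} = 0
g(2) = mex{} = 0
g(3) = mex{0} = 1
g(4) = mex{0} = 1
g(5) = mex{0} = 1
g(6) = mex{0,1} = 2
g(7) = mex{0,1} = 2
g(8) = mex{0,1} = 2
So g(8) = 2.
Build the Grundy sequence for pile B with g(k) = mex{g(k−s) : s ∈ {4, 7}, s ≤ k}:
g(0) = mex{} = 0
g(1) = mex{} = 0
g(2) = mex{} = 0
g(3) = mex{} = 0
g(4) = mex{0} = 1
g(5) = mex{0} = 1
g(6) = mex{0} = 1
g(7) = mex{0} = 1
g(8) = mex{0,1} = 2
So g(8) = 2.
Pile C is a plain Nim pile of size 5, so its Grundy value is 5.
For pile D, compute g(0), g(1), … with moves {3, 6}:
k:     0  1  2  3  4  5  6  7  8
g(k):  0  0  0  1  1  1  2  2  2
So g(8) = 2.
By the Sprague-Grundy theorem, the Grundy value of a sum of independent games is the XOR of the component values.
Combined value = 2 XOR 2 XOR 5 XOR 2 = 7.

7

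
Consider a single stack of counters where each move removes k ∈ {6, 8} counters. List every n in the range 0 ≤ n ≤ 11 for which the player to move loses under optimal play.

Build the Grundy sequence with g(k) = mex{g(k−s) : s ∈ {6, 8}, s ≤ k}:
k:     0  1  2  3  4  5  6  7  8  9 10 11
g(k):  0  0  0  0  0  0  1  1  1  1  1  1
The P-positions (g = 0) in 0..11 are 0, 1, 2, 3, 4, 5.

0, 1, 2, 3, 4, 5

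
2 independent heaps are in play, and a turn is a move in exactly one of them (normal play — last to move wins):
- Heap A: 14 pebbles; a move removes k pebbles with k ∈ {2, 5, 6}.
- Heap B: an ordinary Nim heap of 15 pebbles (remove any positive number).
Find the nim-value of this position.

14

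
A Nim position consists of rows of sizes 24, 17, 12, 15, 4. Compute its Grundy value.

In binary:
  11000  (24)
  10001  (17)
  01100  (12)
  01111  (15)
  00100  (4)
  -----
  01110  (14)

14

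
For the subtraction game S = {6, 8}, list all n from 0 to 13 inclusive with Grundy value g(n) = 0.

Grundy values for subtraction set {6, 8}:
k:     0  1  2  3  4  5  6  7  8  9 10 11 12 13
g(k):  0  0  0  0  0  0  1  1  1  1  1  1  2  2
The P-positions (g = 0) in 0..13 are 0, 1, 2, 3, 4, 5.

0, 1, 2, 3, 4, 5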